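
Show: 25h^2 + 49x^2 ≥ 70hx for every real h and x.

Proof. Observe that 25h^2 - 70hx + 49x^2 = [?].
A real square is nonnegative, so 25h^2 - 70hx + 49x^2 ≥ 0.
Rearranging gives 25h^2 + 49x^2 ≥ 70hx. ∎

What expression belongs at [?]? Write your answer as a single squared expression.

25h^2 - 70hx + 49x^2 is a perfect-square trinomial: the outer terms are (5h)^2 and (7x)^2, and the cross term is -2·5h·7x.
So 25h^2 - 70hx + 49x^2 = (5h - 7x)^2 ≥ 0.

(5h - 7x)^2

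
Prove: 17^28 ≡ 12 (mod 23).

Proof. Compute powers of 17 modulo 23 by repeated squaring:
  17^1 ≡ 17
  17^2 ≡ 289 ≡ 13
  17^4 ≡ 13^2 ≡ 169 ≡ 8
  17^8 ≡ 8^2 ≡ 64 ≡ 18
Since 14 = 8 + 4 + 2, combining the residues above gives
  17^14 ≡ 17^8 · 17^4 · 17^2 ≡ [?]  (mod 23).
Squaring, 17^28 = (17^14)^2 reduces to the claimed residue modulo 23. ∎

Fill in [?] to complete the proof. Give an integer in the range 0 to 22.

17^8 · 17^4 · 17^2 ≡ 18 · 8 · 13 = 1872.
1872 mod 23 = 9, so 17^14 ≡ 9 (mod 23).

9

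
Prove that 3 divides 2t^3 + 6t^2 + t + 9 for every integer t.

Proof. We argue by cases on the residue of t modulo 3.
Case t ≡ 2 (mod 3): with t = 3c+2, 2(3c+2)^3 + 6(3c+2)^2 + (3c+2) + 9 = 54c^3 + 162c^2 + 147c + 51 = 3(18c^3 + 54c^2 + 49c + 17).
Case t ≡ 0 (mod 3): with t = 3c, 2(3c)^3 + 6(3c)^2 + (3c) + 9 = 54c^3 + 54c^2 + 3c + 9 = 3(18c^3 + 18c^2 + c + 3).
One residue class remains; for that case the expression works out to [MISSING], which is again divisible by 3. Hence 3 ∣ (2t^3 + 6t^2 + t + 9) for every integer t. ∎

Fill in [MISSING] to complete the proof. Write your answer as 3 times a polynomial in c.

3(18c^3 + 36c^2 + 19c + 6)

The residues treated are {2, 0}, so the missing case is t ≡ 1 (mod 3); write t = 3c+1.
Then 2(3c+1)^3 + 6(3c+1)^2 + (3c+1) + 9 = 54c^3 + 108c^2 + 57c + 18 = 3(18c^3 + 36c^2 + 19c + 6).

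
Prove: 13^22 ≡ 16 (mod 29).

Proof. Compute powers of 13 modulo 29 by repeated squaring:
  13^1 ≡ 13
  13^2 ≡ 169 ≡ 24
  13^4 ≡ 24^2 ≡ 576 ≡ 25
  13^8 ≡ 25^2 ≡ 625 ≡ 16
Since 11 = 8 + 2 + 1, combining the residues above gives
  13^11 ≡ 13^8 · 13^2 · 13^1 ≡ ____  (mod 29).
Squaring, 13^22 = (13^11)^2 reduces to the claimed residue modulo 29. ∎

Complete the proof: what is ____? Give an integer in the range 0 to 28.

4

13^8 · 13^2 · 13^1 ≡ 16 · 24 · 13 = 4992.
4992 mod 29 = 4, so 13^11 ≡ 4 (mod 29).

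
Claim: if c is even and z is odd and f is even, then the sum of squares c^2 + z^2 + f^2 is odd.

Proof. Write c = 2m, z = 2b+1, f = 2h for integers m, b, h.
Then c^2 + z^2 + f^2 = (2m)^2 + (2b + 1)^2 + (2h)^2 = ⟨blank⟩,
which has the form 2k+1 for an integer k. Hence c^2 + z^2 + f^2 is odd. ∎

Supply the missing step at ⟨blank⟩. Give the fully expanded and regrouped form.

2(2b^2 + 2b + 2h^2 + 2m^2) + 1

(2m)^2 + (2b + 1)^2 + (2h)^2 = 4b^2 + 4b + 4h^2 + 4m^2 + 1
= 2(2b^2 + 2b + 2h^2 + 2m^2) + 1.
Since 2b^2 + 2b + 2h^2 + 2m^2 is an integer, the sum of squares is of the form 2k+1 for an integer k.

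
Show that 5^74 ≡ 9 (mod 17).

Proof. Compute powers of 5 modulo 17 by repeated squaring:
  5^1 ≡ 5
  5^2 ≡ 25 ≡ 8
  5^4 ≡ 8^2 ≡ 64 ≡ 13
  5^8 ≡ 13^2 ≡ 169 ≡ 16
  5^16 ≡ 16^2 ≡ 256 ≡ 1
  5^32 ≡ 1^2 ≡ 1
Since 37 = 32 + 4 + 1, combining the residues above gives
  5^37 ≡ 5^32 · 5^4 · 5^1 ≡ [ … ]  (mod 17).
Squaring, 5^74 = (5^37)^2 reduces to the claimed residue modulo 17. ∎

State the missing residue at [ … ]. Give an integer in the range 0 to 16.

Multiply the listed residues: 1 · 13 · 5 = 13 → 65.
Reducing modulo 17: 65 = 3·17 + 14, so 5^37 ≡ 14.

14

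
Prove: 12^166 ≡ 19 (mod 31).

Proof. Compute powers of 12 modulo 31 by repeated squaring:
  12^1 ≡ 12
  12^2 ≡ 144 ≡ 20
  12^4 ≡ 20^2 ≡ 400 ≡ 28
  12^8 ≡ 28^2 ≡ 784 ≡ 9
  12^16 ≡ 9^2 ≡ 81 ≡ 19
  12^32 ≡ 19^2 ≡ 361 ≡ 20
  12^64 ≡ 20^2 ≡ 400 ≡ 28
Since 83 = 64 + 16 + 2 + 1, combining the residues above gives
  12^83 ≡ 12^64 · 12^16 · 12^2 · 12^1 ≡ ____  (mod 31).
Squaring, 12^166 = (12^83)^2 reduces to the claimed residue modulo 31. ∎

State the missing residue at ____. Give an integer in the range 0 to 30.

Multiply the listed residues: 28 · 19 · 20 · 12 = 532 → 10640 → 127680.
Reducing modulo 31: 127680 = 4118·31 + 22, so 12^83 ≡ 22.

22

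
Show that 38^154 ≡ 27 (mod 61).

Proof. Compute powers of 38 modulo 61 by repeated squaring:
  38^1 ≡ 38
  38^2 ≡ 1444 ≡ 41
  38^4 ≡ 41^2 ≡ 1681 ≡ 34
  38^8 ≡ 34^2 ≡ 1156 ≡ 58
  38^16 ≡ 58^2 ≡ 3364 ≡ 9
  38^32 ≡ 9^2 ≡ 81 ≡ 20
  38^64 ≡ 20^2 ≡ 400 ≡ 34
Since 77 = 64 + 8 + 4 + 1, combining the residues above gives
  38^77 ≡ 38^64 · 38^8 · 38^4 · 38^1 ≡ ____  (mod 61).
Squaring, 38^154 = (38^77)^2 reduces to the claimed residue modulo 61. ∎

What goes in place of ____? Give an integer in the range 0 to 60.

38^64 · 38^8 · 38^4 · 38^1 ≡ 34 · 58 · 34 · 38 = 2547824.
2547824 mod 61 = 37, so 38^77 ≡ 37 (mod 61).

37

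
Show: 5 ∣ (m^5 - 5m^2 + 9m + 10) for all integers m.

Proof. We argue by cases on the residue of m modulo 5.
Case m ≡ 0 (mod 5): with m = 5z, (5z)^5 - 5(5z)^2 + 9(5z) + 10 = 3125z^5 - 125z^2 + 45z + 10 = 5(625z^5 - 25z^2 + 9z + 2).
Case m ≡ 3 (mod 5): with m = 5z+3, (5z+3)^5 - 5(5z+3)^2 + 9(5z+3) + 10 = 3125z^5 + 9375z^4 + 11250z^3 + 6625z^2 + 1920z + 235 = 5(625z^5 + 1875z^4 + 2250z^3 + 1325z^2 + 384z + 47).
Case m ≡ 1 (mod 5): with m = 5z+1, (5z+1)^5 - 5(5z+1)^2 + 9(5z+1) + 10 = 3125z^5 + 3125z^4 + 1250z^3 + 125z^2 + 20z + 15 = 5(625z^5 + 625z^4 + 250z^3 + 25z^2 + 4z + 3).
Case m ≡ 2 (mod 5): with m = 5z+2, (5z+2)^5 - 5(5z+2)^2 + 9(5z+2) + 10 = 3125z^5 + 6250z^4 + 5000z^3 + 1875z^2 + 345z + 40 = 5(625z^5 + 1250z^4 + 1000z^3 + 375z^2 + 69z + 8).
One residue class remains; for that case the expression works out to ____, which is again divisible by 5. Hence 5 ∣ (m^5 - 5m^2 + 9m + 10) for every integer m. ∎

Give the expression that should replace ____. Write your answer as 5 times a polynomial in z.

The residues treated are {0, 3, 1, 2}, so the missing case is m ≡ 4 (mod 5); write m = 5z+4.
Then (5z+4)^5 - 5(5z+4)^2 + 9(5z+4) + 10 = 3125z^5 + 12500z^4 + 20000z^3 + 15875z^2 + 6245z + 990 = 5(625z^5 + 2500z^4 + 4000z^3 + 3175z^2 + 1249z + 198).

5(625z^5 + 2500z^4 + 4000z^3 + 3175z^2 + 1249z + 198)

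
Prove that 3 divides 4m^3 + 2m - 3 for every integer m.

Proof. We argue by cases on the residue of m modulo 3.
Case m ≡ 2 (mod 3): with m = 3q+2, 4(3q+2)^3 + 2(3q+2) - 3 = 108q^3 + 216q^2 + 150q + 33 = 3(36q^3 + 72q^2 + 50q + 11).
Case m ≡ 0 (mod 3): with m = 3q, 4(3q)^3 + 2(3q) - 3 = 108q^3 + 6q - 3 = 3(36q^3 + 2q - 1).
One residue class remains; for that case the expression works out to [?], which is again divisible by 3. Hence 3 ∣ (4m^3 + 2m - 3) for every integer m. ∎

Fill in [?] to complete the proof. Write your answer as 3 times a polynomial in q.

The residues treated are {2, 0}, so the missing case is m ≡ 1 (mod 3); write m = 3q+1.
Then 4(3q+1)^3 + 2(3q+1) - 3 = 108q^3 + 108q^2 + 42q + 3 = 3(36q^3 + 36q^2 + 14q + 1).

3(36q^3 + 36q^2 + 14q + 1)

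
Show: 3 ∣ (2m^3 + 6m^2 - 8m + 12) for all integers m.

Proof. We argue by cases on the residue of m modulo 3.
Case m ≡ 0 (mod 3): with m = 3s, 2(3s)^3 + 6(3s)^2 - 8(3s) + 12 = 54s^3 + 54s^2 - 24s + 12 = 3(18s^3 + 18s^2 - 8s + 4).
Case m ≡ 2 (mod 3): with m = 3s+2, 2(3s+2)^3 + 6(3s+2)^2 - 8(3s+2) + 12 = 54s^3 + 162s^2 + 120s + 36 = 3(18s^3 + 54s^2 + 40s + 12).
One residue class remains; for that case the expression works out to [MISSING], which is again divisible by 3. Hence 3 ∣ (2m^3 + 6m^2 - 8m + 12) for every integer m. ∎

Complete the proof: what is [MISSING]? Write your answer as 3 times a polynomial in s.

3(18s^3 + 36s^2 + 10s + 4)

The residues treated are {0, 2}, so the missing case is m ≡ 1 (mod 3); write m = 3s+1.
Then 2(3s+1)^3 + 6(3s+1)^2 - 8(3s+1) + 12 = 54s^3 + 108s^2 + 30s + 12 = 3(18s^3 + 36s^2 + 10s + 4).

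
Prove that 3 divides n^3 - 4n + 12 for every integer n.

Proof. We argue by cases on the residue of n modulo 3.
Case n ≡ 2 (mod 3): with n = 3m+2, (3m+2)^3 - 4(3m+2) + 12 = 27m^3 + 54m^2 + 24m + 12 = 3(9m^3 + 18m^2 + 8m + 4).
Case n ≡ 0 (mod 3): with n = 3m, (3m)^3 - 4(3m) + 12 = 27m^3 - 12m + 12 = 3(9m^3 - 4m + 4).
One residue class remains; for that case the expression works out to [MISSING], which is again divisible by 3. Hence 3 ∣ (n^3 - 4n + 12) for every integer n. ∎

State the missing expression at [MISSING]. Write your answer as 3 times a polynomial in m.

3(9m^3 + 9m^2 - m + 3)

Only n ≡ 1 (mod 3) is unaccounted for. Put n = 3m+1:
(3m+1)^3 - 4(3m+1) + 12 expands to 27m^3 + 27m^2 - 3m + 9,
and factoring out 3 leaves 3(9m^3 + 9m^2 - m + 3).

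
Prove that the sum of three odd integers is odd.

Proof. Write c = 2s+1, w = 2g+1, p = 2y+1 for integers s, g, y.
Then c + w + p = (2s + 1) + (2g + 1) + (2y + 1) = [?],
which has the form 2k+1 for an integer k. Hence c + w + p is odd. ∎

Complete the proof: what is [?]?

(2s + 1) + (2g + 1) + (2y + 1) = 2g + 2s + 2y + 3
= 2(g + s + y + 1) + 1.
Since g + s + y + 1 is an integer, the sum is of the form 2k+1 for an integer k.

2(g + s + y + 1) + 1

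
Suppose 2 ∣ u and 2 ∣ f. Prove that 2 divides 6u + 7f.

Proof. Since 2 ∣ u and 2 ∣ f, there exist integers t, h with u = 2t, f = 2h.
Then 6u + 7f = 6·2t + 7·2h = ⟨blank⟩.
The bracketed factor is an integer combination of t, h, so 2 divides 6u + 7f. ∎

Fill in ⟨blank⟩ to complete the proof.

2(7h + 6t)

Each term has a factor of 2: 6·2t + 7·2h = 2·(7h + 6t).
Since 7h + 6t is an integer, 2 ∣ (6u + 7f).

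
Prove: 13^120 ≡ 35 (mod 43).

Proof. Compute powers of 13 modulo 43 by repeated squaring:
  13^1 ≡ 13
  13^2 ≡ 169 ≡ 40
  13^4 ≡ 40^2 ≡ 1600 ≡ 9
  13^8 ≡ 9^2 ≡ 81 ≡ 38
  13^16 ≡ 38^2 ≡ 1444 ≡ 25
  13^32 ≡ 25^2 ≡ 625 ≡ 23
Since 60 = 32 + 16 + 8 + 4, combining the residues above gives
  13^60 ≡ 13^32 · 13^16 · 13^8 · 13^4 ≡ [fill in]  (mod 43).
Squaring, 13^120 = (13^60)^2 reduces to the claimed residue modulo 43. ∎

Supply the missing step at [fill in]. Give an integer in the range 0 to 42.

11

13^32 · 13^16 · 13^8 · 13^4 ≡ 23 · 25 · 38 · 9 = 196650.
196650 mod 43 = 11, so 13^60 ≡ 11 (mod 43).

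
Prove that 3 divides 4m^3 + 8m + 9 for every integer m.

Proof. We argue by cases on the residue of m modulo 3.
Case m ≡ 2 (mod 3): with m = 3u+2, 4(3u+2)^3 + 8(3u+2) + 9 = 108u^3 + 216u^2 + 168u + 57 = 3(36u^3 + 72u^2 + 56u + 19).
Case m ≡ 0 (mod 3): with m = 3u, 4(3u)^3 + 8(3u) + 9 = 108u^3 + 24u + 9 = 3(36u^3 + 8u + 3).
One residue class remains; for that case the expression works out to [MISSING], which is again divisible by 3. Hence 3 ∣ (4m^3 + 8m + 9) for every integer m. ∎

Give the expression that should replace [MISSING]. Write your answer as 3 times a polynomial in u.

Only m ≡ 1 (mod 3) is unaccounted for. Put m = 3u+1:
4(3u+1)^3 + 8(3u+1) + 9 expands to 108u^3 + 108u^2 + 60u + 21,
and factoring out 3 leaves 3(36u^3 + 36u^2 + 20u + 7).

3(36u^3 + 36u^2 + 20u + 7)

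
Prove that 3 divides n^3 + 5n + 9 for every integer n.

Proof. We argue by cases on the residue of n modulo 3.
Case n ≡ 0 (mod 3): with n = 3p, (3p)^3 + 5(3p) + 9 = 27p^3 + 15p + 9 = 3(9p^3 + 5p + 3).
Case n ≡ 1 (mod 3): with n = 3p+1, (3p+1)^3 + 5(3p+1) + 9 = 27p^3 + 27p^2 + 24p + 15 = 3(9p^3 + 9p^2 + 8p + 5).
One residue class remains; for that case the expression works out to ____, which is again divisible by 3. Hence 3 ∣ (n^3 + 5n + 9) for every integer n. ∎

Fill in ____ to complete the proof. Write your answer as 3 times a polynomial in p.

The residues treated are {0, 1}, so the missing case is n ≡ 2 (mod 3); write n = 3p+2.
Then (3p+2)^3 + 5(3p+2) + 9 = 27p^3 + 54p^2 + 51p + 27 = 3(9p^3 + 18p^2 + 17p + 9).

3(9p^3 + 18p^2 + 17p + 9)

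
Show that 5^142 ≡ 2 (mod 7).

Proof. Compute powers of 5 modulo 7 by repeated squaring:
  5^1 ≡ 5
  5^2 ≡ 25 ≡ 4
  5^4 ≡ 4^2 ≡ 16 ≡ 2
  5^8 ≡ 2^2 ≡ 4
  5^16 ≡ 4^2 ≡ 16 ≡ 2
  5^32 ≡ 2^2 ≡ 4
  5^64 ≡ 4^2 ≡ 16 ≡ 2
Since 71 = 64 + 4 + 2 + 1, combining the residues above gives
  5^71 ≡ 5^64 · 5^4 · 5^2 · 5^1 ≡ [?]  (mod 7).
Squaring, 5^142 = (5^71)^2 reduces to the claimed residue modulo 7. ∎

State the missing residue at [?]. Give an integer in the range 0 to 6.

Multiply the listed residues: 2 · 2 · 4 · 5 = 4 → 16 → 80.
Reducing modulo 7: 80 = 11·7 + 3, so 5^71 ≡ 3.

3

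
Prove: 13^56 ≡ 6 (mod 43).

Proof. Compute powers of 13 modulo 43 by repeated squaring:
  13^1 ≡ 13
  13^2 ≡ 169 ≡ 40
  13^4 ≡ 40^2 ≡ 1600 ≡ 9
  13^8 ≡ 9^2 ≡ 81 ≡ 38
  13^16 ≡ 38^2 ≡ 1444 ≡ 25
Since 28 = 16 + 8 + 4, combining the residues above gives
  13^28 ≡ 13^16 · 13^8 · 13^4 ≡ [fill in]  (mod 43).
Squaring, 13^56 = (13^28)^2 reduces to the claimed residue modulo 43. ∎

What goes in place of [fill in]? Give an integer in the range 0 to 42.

13^16 · 13^8 · 13^4 ≡ 25 · 38 · 9 = 8550.
8550 mod 43 = 36, so 13^28 ≡ 36 (mod 43).

36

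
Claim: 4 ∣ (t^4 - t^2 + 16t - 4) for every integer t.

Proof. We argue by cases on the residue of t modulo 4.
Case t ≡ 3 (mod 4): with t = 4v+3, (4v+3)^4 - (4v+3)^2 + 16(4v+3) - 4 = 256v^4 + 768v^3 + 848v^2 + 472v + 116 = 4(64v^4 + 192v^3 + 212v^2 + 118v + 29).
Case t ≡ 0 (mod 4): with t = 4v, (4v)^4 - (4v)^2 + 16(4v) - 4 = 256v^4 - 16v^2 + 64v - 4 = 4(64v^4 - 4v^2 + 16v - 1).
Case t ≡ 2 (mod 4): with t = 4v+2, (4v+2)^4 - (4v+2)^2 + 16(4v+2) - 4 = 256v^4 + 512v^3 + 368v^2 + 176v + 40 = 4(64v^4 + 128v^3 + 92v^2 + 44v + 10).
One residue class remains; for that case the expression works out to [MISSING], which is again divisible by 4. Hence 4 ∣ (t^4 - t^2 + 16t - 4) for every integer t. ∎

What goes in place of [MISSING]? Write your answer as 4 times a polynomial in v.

Only t ≡ 1 (mod 4) is unaccounted for. Put t = 4v+1:
(4v+1)^4 - (4v+1)^2 + 16(4v+1) - 4 expands to 256v^4 + 256v^3 + 80v^2 + 72v + 12,
and factoring out 4 leaves 4(64v^4 + 64v^3 + 20v^2 + 18v + 3).

4(64v^4 + 64v^3 + 20v^2 + 18v + 3)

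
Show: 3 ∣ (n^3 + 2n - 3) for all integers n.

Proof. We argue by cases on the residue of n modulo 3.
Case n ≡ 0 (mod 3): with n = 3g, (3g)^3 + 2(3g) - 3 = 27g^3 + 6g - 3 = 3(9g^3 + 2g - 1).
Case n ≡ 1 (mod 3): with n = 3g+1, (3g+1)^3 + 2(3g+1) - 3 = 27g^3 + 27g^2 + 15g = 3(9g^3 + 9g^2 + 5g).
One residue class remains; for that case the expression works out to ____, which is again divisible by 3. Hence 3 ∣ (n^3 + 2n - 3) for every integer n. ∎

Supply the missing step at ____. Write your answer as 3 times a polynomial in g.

3(9g^3 + 18g^2 + 14g + 3)

The residues treated are {0, 1}, so the missing case is n ≡ 2 (mod 3); write n = 3g+2.
Then (3g+2)^3 + 2(3g+2) - 3 = 27g^3 + 54g^2 + 42g + 9 = 3(9g^3 + 18g^2 + 14g + 3).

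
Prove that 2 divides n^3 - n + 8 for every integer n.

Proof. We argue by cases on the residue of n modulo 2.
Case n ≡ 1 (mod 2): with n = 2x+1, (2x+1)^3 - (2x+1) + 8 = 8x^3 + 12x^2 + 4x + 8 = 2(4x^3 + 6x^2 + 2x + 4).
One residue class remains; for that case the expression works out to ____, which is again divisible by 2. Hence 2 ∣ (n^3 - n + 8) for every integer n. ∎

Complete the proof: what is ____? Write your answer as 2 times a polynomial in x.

The residues treated are {1}, so the missing case is n ≡ 0 (mod 2); write n = 2x.
Then (2x)^3 - (2x) + 8 = 8x^3 - 2x + 8 = 2(4x^3 - x + 4).

2(4x^3 - x + 4)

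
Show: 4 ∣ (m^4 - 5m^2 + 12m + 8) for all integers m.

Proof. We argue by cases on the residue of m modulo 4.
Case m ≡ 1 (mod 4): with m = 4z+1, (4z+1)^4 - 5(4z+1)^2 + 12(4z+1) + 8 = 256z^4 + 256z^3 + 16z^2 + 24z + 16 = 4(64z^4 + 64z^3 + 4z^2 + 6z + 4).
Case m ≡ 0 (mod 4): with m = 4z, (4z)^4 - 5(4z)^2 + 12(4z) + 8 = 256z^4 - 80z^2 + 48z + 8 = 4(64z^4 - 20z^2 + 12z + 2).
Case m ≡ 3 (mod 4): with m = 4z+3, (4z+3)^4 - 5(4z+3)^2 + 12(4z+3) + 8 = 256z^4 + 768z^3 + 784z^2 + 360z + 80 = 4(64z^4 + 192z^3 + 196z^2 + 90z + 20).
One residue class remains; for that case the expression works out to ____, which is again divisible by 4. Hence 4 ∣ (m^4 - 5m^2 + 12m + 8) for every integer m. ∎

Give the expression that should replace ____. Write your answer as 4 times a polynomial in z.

Only m ≡ 2 (mod 4) is unaccounted for. Put m = 4z+2:
(4z+2)^4 - 5(4z+2)^2 + 12(4z+2) + 8 expands to 256z^4 + 512z^3 + 304z^2 + 96z + 28,
and factoring out 4 leaves 4(64z^4 + 128z^3 + 76z^2 + 24z + 7).

4(64z^4 + 128z^3 + 76z^2 + 24z + 7)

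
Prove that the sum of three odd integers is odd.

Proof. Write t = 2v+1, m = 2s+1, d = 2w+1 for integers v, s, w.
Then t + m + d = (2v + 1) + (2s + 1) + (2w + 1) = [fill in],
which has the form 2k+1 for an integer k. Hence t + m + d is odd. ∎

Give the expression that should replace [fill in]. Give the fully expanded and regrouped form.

(2v + 1) + (2s + 1) + (2w + 1) = 2s + 2v + 2w + 3
= 2(s + v + w + 1) + 1.
Since s + v + w + 1 is an integer, the sum is of the form 2k+1 for an integer k.

2(s + v + w + 1) + 1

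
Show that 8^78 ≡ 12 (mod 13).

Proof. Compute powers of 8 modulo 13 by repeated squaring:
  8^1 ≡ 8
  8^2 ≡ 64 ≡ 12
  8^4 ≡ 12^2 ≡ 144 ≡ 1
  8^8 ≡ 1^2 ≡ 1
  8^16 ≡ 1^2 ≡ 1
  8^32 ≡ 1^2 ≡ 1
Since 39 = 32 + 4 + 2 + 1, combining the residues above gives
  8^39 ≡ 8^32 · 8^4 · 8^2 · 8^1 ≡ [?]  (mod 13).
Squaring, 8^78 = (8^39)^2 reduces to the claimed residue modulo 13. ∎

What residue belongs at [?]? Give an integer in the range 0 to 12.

5

8^32 · 8^4 · 8^2 · 8^1 ≡ 1 · 1 · 12 · 8 = 96.
96 mod 13 = 5, so 8^39 ≡ 5 (mod 13).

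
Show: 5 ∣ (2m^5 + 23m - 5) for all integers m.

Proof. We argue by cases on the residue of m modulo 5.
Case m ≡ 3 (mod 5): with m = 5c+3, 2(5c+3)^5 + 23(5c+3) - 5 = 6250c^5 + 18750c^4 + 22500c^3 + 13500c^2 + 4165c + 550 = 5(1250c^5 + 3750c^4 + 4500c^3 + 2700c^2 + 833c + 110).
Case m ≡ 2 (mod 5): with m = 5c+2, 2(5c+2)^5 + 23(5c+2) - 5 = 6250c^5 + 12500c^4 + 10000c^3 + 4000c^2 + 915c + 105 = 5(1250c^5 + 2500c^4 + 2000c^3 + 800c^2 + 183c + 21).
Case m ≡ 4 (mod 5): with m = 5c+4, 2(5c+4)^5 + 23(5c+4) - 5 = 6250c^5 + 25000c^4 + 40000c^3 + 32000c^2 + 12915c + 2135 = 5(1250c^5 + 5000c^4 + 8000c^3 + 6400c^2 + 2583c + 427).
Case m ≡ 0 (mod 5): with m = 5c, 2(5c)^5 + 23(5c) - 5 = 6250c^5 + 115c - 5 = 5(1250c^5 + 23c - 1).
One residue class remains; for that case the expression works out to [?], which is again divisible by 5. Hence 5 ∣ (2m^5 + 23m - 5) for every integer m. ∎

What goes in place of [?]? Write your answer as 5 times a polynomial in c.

5(1250c^5 + 1250c^4 + 500c^3 + 100c^2 + 33c + 4)

Only m ≡ 1 (mod 5) is unaccounted for. Put m = 5c+1:
2(5c+1)^5 + 23(5c+1) - 5 expands to 6250c^5 + 6250c^4 + 2500c^3 + 500c^2 + 165c + 20,
and factoring out 5 leaves 5(1250c^5 + 1250c^4 + 500c^3 + 100c^2 + 33c + 4).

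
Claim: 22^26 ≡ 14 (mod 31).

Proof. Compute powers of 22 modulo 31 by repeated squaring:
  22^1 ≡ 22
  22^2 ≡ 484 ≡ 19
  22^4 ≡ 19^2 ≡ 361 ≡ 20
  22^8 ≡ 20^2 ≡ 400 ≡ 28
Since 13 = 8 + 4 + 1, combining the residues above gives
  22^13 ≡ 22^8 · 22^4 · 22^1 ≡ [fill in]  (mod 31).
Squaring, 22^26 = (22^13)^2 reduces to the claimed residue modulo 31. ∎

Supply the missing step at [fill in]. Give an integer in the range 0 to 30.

13

Multiply the listed residues: 28 · 20 · 22 = 560 → 12320.
Reducing modulo 31: 12320 = 397·31 + 13, so 22^13 ≡ 13.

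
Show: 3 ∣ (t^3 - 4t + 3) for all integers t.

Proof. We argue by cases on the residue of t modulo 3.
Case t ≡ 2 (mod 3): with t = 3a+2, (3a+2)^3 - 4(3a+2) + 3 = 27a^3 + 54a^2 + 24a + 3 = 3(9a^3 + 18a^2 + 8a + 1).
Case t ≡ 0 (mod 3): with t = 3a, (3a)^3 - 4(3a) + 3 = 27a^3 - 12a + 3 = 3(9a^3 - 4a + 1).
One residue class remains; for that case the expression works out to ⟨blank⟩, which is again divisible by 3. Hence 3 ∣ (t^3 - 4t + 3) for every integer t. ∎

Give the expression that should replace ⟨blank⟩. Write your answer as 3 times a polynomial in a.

3(9a^3 + 9a^2 - a)

Only t ≡ 1 (mod 3) is unaccounted for. Put t = 3a+1:
(3a+1)^3 - 4(3a+1) + 3 expands to 27a^3 + 27a^2 - 3a,
and factoring out 3 leaves 3(9a^3 + 9a^2 - a).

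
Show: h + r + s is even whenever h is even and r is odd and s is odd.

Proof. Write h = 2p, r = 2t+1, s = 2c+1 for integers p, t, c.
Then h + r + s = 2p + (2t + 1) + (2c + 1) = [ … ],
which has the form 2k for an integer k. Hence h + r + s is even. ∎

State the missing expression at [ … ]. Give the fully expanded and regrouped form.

2(c + p + t + 1)

Expanding: 2p + (2t + 1) + (2c + 1) = 2c + 2p + 2t + 2.
Every term is even; pulling out the factor of 2 gives 2(c + p + t + 1).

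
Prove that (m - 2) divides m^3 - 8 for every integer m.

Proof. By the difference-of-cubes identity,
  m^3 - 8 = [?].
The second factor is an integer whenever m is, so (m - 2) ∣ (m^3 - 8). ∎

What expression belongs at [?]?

a^3 - b^3 = (a - b)(a^2 + ab + b^2). With a = m, b = 2:
m^3 - 8 = (m - 2)(m^2 + 2m + 4).

(m - 2)(m^2 + 2m + 4)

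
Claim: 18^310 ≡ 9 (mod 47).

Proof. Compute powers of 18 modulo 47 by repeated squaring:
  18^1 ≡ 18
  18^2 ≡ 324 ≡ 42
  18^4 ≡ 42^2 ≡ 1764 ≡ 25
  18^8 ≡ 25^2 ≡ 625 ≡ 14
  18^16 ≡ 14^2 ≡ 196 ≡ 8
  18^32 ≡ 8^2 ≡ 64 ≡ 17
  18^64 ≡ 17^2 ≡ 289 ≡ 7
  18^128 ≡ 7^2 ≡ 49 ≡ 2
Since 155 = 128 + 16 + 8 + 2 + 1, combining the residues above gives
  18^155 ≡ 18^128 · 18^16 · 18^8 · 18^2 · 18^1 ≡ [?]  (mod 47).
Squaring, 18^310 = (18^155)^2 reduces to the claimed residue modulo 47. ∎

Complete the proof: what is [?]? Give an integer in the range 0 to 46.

Multiply the listed residues: 2 · 8 · 14 · 42 · 18 = 16 → 224 → 9408 → 169344.
Reducing modulo 47: 169344 = 3603·47 + 3, so 18^155 ≡ 3.

3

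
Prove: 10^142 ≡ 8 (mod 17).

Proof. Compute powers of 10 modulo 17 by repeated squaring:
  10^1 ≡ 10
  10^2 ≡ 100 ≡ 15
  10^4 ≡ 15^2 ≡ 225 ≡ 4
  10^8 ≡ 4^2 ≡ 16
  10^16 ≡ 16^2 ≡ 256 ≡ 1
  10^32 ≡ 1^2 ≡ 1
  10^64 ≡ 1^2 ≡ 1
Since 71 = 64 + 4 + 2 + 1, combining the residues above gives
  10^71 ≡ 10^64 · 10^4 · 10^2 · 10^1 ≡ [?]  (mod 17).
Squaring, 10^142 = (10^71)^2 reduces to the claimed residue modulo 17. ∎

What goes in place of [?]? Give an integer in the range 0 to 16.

Multiply the listed residues: 1 · 4 · 15 · 10 = 4 → 60 → 600.
Reducing modulo 17: 600 = 35·17 + 5, so 10^71 ≡ 5.

5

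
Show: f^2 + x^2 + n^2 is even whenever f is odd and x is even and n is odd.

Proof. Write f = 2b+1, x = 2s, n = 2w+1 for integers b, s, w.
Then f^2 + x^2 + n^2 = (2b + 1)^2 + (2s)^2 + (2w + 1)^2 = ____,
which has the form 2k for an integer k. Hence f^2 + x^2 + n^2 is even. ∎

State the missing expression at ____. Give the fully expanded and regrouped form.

2(2b^2 + 2b + 2s^2 + 2w^2 + 2w + 1)

Expanding: (2b + 1)^2 + (2s)^2 + (2w + 1)^2 = 4b^2 + 4b + 4s^2 + 4w^2 + 4w + 2.
Every term is even; pulling out the factor of 2 gives 2(2b^2 + 2b + 2s^2 + 2w^2 + 2w + 1).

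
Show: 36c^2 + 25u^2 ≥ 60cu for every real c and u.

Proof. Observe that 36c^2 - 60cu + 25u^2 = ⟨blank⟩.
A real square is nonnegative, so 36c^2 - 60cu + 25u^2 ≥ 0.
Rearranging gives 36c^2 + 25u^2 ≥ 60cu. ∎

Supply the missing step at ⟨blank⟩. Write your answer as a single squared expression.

The leading and trailing coefficients are 6^2 and 5^2, and 60 = 2·6·5, so the trinomial is (6c - 5u)^2.
Hence 36c^2 - 60cu + 25u^2 ≥ 0.

(6c - 5u)^2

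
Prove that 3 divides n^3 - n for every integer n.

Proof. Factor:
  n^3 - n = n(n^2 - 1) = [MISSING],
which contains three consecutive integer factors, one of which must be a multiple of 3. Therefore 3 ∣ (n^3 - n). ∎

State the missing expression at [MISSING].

(n - 1)n(n + 1)

n(n^2 - 1) = n(n - 1)(n + 1) = (n - 1)n(n + 1).
These three factors are consecutive integers, so their product is divisible by 3.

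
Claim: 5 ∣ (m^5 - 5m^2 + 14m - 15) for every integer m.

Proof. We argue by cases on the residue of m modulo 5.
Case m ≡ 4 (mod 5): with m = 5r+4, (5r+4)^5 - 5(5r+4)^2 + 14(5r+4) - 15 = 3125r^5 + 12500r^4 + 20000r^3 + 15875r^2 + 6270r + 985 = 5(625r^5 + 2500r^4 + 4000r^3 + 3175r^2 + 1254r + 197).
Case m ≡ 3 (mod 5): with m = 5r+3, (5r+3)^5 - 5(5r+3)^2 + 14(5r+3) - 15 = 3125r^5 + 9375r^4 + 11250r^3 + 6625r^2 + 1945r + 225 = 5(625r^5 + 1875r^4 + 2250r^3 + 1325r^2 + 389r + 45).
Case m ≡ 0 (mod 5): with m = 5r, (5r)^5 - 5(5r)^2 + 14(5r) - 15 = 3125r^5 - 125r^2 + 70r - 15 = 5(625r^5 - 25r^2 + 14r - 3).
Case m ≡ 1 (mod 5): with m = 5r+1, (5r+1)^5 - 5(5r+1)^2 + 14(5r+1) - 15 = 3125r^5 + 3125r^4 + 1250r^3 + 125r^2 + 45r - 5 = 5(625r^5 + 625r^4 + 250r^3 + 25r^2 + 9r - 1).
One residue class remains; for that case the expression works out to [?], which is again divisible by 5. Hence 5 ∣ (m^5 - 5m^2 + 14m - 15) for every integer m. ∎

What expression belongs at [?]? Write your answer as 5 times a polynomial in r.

5(625r^5 + 1250r^4 + 1000r^3 + 375r^2 + 74r + 5)

Only m ≡ 2 (mod 5) is unaccounted for. Put m = 5r+2:
(5r+2)^5 - 5(5r+2)^2 + 14(5r+2) - 15 expands to 3125r^5 + 6250r^4 + 5000r^3 + 1875r^2 + 370r + 25,
and factoring out 5 leaves 5(625r^5 + 1250r^4 + 1000r^3 + 375r^2 + 74r + 5).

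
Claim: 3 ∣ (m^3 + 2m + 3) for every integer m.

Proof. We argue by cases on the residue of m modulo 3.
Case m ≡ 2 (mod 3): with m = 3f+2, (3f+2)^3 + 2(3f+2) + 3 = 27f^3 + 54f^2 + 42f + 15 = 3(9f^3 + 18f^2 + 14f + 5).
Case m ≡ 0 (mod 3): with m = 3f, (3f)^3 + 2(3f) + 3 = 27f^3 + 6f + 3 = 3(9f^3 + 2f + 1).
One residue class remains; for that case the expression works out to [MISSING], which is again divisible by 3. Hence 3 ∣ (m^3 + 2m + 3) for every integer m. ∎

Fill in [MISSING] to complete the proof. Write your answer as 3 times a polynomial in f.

The residues treated are {2, 0}, so the missing case is m ≡ 1 (mod 3); write m = 3f+1.
Then (3f+1)^3 + 2(3f+1) + 3 = 27f^3 + 27f^2 + 15f + 6 = 3(9f^3 + 9f^2 + 5f + 2).

3(9f^3 + 9f^2 + 5f + 2)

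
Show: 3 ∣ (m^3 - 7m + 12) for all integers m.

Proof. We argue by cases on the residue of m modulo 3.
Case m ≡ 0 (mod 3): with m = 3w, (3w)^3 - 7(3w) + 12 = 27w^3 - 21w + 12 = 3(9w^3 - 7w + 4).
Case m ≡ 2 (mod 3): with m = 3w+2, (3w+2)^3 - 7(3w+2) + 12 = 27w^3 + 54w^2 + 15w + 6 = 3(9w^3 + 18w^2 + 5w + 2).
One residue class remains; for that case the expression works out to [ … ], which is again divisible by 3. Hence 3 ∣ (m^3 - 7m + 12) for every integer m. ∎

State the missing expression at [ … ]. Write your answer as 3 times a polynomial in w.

The residues treated are {0, 2}, so the missing case is m ≡ 1 (mod 3); write m = 3w+1.
Then (3w+1)^3 - 7(3w+1) + 12 = 27w^3 + 27w^2 - 12w + 6 = 3(9w^3 + 9w^2 - 4w + 2).

3(9w^3 + 9w^2 - 4w + 2)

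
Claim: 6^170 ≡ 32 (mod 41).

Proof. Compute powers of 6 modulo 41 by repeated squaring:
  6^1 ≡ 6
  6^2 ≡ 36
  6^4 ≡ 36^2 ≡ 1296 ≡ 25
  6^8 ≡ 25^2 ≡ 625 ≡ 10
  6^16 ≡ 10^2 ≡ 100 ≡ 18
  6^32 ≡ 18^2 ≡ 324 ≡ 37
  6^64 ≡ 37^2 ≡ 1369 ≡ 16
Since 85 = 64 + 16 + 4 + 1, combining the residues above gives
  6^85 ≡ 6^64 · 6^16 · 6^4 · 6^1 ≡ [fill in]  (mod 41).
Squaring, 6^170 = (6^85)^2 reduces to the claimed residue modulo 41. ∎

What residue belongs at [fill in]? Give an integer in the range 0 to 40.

6^64 · 6^16 · 6^4 · 6^1 ≡ 16 · 18 · 25 · 6 = 43200.
43200 mod 41 = 27, so 6^85 ≡ 27 (mod 41).

27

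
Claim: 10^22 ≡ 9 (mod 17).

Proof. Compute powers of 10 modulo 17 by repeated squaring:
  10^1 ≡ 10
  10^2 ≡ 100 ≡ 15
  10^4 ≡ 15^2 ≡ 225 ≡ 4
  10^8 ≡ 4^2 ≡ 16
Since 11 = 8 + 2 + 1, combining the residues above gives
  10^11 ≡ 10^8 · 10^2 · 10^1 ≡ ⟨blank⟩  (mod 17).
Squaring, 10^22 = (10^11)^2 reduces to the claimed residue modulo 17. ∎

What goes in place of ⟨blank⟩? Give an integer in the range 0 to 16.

Multiply the listed residues: 16 · 15 · 10 = 240 → 2400.
Reducing modulo 17: 2400 = 141·17 + 3, so 10^11 ≡ 3.

3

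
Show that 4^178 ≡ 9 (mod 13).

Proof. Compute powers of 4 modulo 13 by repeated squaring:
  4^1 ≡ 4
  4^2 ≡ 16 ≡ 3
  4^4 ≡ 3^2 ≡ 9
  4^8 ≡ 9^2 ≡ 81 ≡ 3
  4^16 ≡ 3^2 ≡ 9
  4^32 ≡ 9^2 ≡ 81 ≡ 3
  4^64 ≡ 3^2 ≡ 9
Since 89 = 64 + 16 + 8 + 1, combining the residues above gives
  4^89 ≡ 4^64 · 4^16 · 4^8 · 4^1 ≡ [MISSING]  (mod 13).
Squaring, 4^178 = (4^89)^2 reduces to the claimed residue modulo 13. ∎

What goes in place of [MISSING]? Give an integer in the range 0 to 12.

Multiply the listed residues: 9 · 9 · 3 · 4 = 81 → 243 → 972.
Reducing modulo 13: 972 = 74·13 + 10, so 4^89 ≡ 10.

10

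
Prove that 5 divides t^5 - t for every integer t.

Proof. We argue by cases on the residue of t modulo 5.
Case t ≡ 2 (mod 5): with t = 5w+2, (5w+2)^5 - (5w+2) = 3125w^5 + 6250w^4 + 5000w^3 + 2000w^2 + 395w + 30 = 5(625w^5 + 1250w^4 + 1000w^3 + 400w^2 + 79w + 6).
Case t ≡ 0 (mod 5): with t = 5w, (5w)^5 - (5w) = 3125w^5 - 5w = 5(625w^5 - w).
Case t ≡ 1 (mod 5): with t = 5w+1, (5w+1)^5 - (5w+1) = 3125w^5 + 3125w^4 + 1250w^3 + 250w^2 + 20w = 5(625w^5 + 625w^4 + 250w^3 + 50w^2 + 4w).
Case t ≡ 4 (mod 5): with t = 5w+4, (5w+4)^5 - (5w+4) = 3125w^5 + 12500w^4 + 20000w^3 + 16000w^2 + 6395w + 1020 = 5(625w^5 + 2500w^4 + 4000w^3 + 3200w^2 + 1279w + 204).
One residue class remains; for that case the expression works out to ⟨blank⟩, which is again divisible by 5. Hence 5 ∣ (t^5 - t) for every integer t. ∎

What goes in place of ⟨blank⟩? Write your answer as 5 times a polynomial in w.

5(625w^5 + 1875w^4 + 2250w^3 + 1350w^2 + 404w + 48)

Only t ≡ 3 (mod 5) is unaccounted for. Put t = 5w+3:
(5w+3)^5 - (5w+3) expands to 3125w^5 + 9375w^4 + 11250w^3 + 6750w^2 + 2020w + 240,
and factoring out 5 leaves 5(625w^5 + 1875w^4 + 2250w^3 + 1350w^2 + 404w + 48).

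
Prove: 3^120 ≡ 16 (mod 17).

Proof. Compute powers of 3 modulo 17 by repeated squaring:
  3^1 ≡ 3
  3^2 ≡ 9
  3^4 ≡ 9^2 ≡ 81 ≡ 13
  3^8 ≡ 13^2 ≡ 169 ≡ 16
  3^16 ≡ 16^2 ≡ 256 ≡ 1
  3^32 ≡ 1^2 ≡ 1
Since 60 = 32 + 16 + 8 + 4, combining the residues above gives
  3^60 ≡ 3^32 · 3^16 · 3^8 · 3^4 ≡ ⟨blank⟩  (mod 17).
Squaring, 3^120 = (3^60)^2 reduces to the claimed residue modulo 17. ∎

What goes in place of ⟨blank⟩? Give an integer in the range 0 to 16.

4

Multiply the listed residues: 1 · 1 · 16 · 13 = 1 → 16 → 208.
Reducing modulo 17: 208 = 12·17 + 4, so 3^60 ≡ 4.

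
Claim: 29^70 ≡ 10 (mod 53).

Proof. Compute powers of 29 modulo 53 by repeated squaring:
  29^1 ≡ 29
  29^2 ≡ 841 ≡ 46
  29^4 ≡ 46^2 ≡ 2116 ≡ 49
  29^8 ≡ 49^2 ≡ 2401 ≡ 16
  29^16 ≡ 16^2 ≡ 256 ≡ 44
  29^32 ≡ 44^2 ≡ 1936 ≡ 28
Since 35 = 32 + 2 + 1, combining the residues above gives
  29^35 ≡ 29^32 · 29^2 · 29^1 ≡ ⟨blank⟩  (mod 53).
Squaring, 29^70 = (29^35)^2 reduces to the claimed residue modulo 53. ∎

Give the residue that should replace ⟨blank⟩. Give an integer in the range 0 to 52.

Multiply the listed residues: 28 · 46 · 29 = 1288 → 37352.
Reducing modulo 53: 37352 = 704·53 + 40, so 29^35 ≡ 40.

40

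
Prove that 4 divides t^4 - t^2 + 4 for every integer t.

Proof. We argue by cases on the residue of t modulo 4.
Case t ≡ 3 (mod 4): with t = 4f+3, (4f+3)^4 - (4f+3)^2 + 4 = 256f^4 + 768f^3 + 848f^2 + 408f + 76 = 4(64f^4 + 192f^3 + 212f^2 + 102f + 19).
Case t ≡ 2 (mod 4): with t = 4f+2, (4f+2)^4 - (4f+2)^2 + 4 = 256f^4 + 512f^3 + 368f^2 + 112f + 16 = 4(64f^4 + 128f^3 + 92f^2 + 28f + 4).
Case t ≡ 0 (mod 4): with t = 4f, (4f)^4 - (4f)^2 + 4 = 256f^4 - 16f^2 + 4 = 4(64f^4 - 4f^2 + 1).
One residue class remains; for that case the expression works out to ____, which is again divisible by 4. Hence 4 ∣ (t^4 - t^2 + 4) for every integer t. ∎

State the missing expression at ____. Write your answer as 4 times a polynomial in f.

4(64f^4 + 64f^3 + 20f^2 + 2f + 1)

The residues treated are {3, 2, 0}, so the missing case is t ≡ 1 (mod 4); write t = 4f+1.
Then (4f+1)^4 - (4f+1)^2 + 4 = 256f^4 + 256f^3 + 80f^2 + 8f + 4 = 4(64f^4 + 64f^3 + 20f^2 + 2f + 1).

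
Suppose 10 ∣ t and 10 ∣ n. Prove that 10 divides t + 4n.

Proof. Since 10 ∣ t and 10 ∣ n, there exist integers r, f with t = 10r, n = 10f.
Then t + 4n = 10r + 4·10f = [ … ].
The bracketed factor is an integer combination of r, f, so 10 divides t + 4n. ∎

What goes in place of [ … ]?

10(4f + r)

Each term has a factor of 10: 10r + 4·10f = 10·(4f + r).
Since 4f + r is an integer, 10 ∣ (t + 4n).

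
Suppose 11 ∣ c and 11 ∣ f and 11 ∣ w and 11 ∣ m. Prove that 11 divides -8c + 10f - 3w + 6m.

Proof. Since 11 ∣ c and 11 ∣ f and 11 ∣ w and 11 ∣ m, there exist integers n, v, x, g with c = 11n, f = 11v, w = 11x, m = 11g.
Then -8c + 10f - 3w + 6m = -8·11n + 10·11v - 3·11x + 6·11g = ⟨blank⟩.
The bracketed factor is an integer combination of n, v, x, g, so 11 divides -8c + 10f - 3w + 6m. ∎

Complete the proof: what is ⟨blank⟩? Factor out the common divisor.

11(6g - 8n + 10v - 3x)

Each term has a factor of 11: -8·11n + 10·11v - 3·11x + 6·11g = 11·(6g - 8n + 10v - 3x).
Since 6g - 8n + 10v - 3x is an integer, 11 ∣ (-8c + 10f - 3w + 6m).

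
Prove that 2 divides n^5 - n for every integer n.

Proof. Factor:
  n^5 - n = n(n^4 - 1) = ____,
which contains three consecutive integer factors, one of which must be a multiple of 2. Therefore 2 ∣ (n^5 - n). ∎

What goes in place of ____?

(n - 1)n(n + 1)(n^2 + 1)

n^4 - 1 = (n^2 - 1)(n^2 + 1), and n^2 - 1 = (n-1)(n+1).
So n(n^4 - 1) = (n - 1)n(n + 1)(n^2 + 1).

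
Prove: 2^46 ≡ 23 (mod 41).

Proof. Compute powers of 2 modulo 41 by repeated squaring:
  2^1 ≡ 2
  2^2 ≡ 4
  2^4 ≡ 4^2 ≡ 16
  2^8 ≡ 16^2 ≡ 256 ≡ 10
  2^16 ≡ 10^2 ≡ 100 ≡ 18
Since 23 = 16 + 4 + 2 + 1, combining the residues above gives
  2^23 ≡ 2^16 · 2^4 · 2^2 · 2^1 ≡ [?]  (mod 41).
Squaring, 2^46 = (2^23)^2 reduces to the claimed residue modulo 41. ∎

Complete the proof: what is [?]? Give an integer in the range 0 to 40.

8

2^16 · 2^4 · 2^2 · 2^1 ≡ 18 · 16 · 4 · 2 = 2304.
2304 mod 41 = 8, so 2^23 ≡ 8 (mod 41).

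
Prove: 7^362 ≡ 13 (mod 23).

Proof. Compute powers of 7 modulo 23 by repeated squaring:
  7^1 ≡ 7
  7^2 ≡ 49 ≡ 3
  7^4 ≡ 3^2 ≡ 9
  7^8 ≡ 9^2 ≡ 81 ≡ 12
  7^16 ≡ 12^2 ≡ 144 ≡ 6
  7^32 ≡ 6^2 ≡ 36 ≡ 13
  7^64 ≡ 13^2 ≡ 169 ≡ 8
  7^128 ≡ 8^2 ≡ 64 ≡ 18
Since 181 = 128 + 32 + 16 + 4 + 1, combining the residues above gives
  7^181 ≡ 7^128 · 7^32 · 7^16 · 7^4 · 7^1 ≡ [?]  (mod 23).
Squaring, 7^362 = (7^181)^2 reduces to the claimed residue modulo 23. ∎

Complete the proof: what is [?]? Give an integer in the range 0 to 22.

17

7^128 · 7^32 · 7^16 · 7^4 · 7^1 ≡ 18 · 13 · 6 · 9 · 7 = 88452.
88452 mod 23 = 17, so 7^181 ≡ 17 (mod 23).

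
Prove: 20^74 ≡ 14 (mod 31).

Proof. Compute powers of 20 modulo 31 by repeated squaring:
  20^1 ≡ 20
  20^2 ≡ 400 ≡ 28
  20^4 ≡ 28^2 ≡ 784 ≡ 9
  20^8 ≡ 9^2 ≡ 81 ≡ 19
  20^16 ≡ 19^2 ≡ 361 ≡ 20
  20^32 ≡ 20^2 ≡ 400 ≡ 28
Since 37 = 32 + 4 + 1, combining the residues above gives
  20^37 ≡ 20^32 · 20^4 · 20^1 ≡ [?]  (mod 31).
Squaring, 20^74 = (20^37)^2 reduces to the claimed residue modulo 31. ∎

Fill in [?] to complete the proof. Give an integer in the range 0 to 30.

20^32 · 20^4 · 20^1 ≡ 28 · 9 · 20 = 5040.
5040 mod 31 = 18, so 20^37 ≡ 18 (mod 31).

18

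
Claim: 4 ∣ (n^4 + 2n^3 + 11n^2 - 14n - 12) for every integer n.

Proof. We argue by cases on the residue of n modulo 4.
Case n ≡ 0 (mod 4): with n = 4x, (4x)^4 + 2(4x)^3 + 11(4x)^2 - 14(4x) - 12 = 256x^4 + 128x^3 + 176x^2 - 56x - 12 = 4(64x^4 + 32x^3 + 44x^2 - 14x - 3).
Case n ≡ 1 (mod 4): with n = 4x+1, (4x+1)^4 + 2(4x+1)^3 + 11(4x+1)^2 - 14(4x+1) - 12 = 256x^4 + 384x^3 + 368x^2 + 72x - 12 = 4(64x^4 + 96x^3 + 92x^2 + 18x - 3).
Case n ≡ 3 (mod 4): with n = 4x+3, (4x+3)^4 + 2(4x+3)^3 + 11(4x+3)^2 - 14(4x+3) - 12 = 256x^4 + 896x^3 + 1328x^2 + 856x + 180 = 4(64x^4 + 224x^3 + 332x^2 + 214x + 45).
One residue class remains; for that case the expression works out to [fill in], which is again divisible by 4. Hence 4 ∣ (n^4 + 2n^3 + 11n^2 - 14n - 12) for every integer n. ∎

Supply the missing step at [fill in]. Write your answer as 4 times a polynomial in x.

Only n ≡ 2 (mod 4) is unaccounted for. Put n = 4x+2:
(4x+2)^4 + 2(4x+2)^3 + 11(4x+2)^2 - 14(4x+2) - 12 expands to 256x^4 + 640x^3 + 752x^2 + 344x + 36,
and factoring out 4 leaves 4(64x^4 + 160x^3 + 188x^2 + 86x + 9).

4(64x^4 + 160x^3 + 188x^2 + 86x + 9)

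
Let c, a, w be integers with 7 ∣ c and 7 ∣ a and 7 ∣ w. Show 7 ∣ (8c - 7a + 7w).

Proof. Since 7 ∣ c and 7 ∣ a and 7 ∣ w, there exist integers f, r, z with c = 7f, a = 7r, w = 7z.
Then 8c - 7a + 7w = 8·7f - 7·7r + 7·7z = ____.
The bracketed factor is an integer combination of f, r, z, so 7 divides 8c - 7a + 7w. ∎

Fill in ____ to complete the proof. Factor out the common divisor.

7(8f - 7r + 7z)

Pull the common 7 out of every term: 8·7f - 7·7r + 7·7z = 7(8f - 7r + 7z).
8f - 7r + 7z is an integer, which exhibits the divisibility.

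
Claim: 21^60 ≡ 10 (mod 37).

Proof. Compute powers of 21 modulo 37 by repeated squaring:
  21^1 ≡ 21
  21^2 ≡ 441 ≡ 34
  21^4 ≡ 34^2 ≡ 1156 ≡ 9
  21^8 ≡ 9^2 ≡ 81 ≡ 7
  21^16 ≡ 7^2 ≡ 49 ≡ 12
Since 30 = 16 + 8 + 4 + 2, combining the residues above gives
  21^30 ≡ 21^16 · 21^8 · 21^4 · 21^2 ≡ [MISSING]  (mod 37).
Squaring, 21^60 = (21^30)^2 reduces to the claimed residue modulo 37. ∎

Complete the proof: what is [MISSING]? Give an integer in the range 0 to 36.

21^16 · 21^8 · 21^4 · 21^2 ≡ 12 · 7 · 9 · 34 = 25704.
25704 mod 37 = 26, so 21^30 ≡ 26 (mod 37).

26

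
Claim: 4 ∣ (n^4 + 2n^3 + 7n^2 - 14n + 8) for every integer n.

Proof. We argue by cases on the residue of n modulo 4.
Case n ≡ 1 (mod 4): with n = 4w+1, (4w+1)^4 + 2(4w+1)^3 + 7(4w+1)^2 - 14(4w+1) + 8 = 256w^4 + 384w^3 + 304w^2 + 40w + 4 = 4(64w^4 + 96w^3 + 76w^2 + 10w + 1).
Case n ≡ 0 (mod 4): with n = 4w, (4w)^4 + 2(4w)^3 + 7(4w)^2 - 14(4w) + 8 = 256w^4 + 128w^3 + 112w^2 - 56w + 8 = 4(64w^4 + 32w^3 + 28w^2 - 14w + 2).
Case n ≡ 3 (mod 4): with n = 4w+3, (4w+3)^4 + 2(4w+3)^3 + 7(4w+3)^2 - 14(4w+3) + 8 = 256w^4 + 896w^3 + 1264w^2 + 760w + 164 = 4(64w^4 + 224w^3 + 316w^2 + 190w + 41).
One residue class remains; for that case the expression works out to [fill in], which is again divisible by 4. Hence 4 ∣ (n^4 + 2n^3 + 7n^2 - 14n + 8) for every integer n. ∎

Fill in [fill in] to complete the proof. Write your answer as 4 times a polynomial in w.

Only n ≡ 2 (mod 4) is unaccounted for. Put n = 4w+2:
(4w+2)^4 + 2(4w+2)^3 + 7(4w+2)^2 - 14(4w+2) + 8 expands to 256w^4 + 640w^3 + 688w^2 + 280w + 40,
and factoring out 4 leaves 4(64w^4 + 160w^3 + 172w^2 + 70w + 10).

4(64w^4 + 160w^3 + 172w^2 + 70w + 10)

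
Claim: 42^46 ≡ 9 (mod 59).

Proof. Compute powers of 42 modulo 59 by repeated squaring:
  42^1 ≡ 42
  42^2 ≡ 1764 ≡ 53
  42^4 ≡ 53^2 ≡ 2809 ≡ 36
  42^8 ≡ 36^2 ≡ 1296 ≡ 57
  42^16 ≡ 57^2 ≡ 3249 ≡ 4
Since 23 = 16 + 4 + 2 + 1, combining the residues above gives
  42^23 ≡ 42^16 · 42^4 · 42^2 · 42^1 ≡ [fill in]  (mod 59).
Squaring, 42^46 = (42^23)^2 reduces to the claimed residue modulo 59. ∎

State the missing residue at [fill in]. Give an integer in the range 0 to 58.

56

42^16 · 42^4 · 42^2 · 42^1 ≡ 4 · 36 · 53 · 42 = 320544.
320544 mod 59 = 56, so 42^23 ≡ 56 (mod 59).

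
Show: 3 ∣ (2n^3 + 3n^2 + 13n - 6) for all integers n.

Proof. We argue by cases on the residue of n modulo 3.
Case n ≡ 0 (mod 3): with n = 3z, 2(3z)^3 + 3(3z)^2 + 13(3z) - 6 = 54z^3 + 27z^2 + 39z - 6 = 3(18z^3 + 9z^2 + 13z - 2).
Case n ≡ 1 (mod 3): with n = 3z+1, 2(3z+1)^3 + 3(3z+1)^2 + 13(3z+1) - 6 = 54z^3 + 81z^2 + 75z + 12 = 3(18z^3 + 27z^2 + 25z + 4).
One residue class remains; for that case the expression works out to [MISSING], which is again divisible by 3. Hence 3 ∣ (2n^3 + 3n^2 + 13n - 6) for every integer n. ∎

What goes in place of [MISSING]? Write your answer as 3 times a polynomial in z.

Only n ≡ 2 (mod 3) is unaccounted for. Put n = 3z+2:
2(3z+2)^3 + 3(3z+2)^2 + 13(3z+2) - 6 expands to 54z^3 + 135z^2 + 147z + 48,
and factoring out 3 leaves 3(18z^3 + 45z^2 + 49z + 16).

3(18z^3 + 45z^2 + 49z + 16)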